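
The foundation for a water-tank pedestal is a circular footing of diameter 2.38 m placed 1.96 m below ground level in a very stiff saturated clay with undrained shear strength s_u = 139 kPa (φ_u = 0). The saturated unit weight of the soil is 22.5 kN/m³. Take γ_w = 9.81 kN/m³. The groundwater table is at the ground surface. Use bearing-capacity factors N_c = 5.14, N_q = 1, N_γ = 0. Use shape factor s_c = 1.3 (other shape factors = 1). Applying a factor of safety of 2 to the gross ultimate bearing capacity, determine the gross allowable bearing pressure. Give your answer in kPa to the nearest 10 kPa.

q_all ≈ 480 kPa

With the water table at the surface the whole profile is submerged: γ' = 22.5 − 9.81 = 12.69 kN/m³, so q = γ'·D_f = 24.872 kPa.
q_ult = c·N_c·s_c + q·N_q
     = 139 × 5.14 × 1.3 + 24.872 × 1
     = 928.8 + 24.872 = 953.67 kPa.
q_all = q_ult / FS = 953.67 / 2 = 476.84 kPa.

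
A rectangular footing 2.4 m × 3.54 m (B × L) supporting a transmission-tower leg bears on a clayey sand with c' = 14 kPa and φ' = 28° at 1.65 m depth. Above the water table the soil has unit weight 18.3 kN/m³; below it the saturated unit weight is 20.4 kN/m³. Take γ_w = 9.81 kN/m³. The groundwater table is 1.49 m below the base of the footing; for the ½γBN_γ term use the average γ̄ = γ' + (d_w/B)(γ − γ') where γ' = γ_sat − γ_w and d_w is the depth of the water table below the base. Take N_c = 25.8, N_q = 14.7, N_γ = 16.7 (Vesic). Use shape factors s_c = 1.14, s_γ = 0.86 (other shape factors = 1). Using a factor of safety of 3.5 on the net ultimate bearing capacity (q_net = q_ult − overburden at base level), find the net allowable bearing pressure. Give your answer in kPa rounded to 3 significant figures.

q = γ·D_f = 18.3 × 1.65 = 30.195 kPa.
γ' = 10.59 kN/m³; averaging over the depth B below the base, γ̄ = γ' + (d_w/B)(γ − γ') = 15.377 kN/m³.
c·N_c·s_c = 14 × 25.8 × 1.14 = 411.77 kPa
q·N_q = 30.195 × 14.7 = 443.87 kPa
0.5·γ·B·N_γ·s_γ = 0.5 × 15.377 × 2.4 × 16.7 × 0.86 = 265.01 kPa
q_ult = 411.77 + 443.87 + 265.01 = 1120.6 kPa.
q_net = 1120.6 − 30.195 = 1090.4 kPa.
q_all(net) = 1090.4 / 3.5 = 311.56 kPa.

q_all(net) ≈ 312 kPa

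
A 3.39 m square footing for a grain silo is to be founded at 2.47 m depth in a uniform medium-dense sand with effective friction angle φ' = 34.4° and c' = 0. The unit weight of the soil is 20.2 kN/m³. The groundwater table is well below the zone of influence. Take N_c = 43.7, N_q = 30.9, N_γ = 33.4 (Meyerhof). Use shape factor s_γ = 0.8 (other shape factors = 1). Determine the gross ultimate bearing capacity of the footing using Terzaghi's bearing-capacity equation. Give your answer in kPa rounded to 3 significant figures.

q_ult ≈ 2460 kPa

Effective surcharge at the founding depth q = γ·D_f = 20.2 × 2.47 = 49.894 kPa.
q_ult = q·N_q + 0.5·γ·B·N_γ·s_γ
     = 49.894 × 30.9 + 0.5 × 20.2 × 3.39 × 33.4 × 0.8
     = 1541.7 + 914.87 = 2456.6 kPa.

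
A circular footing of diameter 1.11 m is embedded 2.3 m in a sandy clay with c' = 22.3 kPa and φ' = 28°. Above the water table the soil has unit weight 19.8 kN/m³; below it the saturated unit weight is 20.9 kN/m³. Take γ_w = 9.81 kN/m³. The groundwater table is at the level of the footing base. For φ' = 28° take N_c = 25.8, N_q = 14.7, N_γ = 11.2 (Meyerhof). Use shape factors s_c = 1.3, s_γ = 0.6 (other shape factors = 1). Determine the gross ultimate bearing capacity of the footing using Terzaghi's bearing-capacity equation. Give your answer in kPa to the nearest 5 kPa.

Overburden at base level: q = 19.8 × 2.3 = 45.54 kPa.
Below the base the soil is submerged, so the ½γBN_γ term uses γ' = 20.9 − 9.81 = 11.09 kN/m³.
Cohesion term c·N_c·s_c = 22.3 × 25.8 × 1.3 = 747.94 kPa; surcharge term q·N_q = 45.54 × 14.7 = 669.44 kPa; self-weight term 0.5·γ·B·N_γ·s_γ = 0.5 × 11.09 × 1.11 × 11.2 × 0.6 = 41.361 kPa.
q_ult = 747.94 + 669.44 + 41.361 = 1458.7 kPa.

q_ult ≈ 1460 kPa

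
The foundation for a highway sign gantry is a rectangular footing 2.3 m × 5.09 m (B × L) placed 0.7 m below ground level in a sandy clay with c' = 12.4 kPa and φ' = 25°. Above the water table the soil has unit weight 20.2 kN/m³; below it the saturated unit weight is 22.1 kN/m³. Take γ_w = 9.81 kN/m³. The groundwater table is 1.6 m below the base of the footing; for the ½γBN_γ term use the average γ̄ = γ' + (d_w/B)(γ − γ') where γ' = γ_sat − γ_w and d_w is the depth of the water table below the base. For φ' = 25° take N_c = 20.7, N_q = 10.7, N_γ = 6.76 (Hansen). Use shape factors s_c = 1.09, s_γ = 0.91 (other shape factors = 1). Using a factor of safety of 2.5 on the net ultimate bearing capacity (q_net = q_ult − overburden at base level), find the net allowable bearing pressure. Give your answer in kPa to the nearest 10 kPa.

q_all(net) ≈ 220 kPa

Effective surcharge at the founding depth q = γ·D_f = 20.2 × 0.7 = 14.14 kPa.
With d_w = 1.6 m < B, γ̄ = 12.29 + (1.6/2.3) × (20.2 − 12.29) = 17.793 kN/m³.
q_ult = c·N_c·s_c + q·N_q + 0.5·γ·B·N_γ·s_γ
     = 12.4 × 20.7 × 1.09 + 14.14 × 10.7 + 0.5 × 17.793 × 2.3 × 6.76 × 0.91
     = 279.78 + 151.3 + 125.87 = 556.95 kPa.
q_net = 556.95 − 14.14 = 542.81 kPa.
q_all(net) = 542.81 / 2.5 = 217.12 kPa.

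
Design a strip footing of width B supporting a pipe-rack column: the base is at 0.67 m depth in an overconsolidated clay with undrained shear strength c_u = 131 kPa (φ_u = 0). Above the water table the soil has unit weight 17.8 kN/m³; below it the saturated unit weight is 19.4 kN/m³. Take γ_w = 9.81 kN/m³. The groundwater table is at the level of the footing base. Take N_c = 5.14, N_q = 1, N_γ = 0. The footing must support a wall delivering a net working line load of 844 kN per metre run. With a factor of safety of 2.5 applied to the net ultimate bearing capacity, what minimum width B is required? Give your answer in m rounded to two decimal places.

B = 3.13 m

Effective surcharge at the founding depth q = γ·D_f = 17.8 × 0.67 = 11.926 kPa.
q_ult = c·N_c + q·N_q
     = 131 × 5.14 + 11.926 × 1
     = 673.34 + 11.926 = 685.27 kPa.
For φ = 0 the ½γBN_γ term vanishes, so q_ult is independent of B. q_net = 685.27 − 11.926 = 673.34 kPa; q_all(net) = 673.34/2.5 = 269.34 kPa.
Required width B = w / q_all(net) = 844 / 269.34 = 3.134 m.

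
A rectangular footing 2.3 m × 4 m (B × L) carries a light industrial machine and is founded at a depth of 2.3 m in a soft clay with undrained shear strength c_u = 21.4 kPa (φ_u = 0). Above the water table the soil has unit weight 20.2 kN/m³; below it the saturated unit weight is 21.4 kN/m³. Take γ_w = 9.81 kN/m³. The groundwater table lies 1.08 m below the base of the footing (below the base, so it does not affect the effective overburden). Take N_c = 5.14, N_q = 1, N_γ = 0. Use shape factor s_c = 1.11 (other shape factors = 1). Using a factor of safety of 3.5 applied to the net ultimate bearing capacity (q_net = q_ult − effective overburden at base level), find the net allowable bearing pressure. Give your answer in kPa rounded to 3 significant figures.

q_all(net) ≈ 34.9 kPa

q = γ·D_f = 20.2 × 2.3 = 46.46 kPa.
c·N_c·s_c = 21.4 × 5.14 × 1.11 = 122.1 kPa
q·N_q = 46.46 × 1 = 46.46 kPa
q_ult = 122.1 + 46.46 = 168.56 kPa.
Net ultimate: q_net = 168.56 − 46.46 = 122.1 kPa.
q_all(net) = 122.1 / 3.5 = 34.884 kPa.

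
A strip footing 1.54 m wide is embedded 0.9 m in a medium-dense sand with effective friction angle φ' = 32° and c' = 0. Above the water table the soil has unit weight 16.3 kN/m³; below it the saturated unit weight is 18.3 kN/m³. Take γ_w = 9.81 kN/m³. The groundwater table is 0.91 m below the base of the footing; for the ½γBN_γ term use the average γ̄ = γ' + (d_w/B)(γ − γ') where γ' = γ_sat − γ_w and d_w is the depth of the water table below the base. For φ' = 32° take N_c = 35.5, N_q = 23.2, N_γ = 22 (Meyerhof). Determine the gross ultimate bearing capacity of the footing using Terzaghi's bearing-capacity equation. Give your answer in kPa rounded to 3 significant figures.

q_ult ≈ 562 kPa

q = γ·D_f = 16.3 × 0.9 = 14.67 kPa.
γ' = 8.49 kN/m³; averaging over the depth B below the base, γ̄ = γ' + (d_w/B)(γ − γ') = 13.105 kN/m³.
q·N_q = 14.67 × 23.2 = 340.34 kPa
0.5·γ·B·N_γ = 0.5 × 13.105 × 1.54 × 22 = 222 kPa
q_ult = 340.34 + 222 = 562.34 kPa.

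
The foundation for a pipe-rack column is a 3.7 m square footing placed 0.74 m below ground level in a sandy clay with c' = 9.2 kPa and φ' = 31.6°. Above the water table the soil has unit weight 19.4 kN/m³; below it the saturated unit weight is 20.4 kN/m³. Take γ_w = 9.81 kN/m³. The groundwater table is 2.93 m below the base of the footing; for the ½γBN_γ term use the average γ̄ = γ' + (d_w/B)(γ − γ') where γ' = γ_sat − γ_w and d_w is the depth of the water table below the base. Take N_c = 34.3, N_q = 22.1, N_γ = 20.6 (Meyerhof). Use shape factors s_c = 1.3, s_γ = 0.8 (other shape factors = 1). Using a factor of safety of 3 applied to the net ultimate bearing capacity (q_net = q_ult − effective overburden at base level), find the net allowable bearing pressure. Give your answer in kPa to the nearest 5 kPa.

q = γ·D_f = 19.4 × 0.74 = 14.356 kPa.
γ' = 10.59 kN/m³; averaging over the depth B below the base, γ̄ = γ' + (d_w/B)(γ − γ') = 17.567 kN/m³.
c·N_c·s_c = 9.2 × 34.3 × 1.3 = 410.23 kPa
q·N_q = 14.356 × 22.1 = 317.27 kPa
0.5·γ·B·N_γ·s_γ = 0.5 × 17.567 × 3.7 × 20.6 × 0.8 = 535.57 kPa
q_ult = 410.23 + 317.27 + 535.57 = 1263.1 kPa.
Net ultimate: q_net = 1263.1 − 14.356 = 1248.7 kPa.
q_all(net) = 1248.7 / 3 = 416.24 kPa.

q_all(net) ≈ 415 kPa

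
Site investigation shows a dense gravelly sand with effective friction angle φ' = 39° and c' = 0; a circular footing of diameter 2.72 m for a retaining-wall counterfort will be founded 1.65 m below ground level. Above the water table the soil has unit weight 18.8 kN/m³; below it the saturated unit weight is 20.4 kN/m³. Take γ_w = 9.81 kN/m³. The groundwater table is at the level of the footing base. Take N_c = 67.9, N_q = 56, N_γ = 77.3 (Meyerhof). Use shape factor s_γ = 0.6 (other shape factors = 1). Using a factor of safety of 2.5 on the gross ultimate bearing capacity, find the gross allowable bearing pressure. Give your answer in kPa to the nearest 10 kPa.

q_all ≈ 960 kPa

q = γ·D_f = 18.8 × 1.65 = 31.02 kPa.
For the ½γBN_γ term take γ' = 20.4 − 9.81 = 10.59 kN/m³ (soil below base is submerged).
q·N_q = 31.02 × 56 = 1737.1 kPa
0.5·γ·B·N_γ·s_γ = 0.5 × 10.59 × 2.72 × 77.3 × 0.6 = 667.98 kPa
q_ult = 1737.1 + 667.98 = 2405.1 kPa.
q_all = 2405.1 / 2.5 = 962.04 kPa.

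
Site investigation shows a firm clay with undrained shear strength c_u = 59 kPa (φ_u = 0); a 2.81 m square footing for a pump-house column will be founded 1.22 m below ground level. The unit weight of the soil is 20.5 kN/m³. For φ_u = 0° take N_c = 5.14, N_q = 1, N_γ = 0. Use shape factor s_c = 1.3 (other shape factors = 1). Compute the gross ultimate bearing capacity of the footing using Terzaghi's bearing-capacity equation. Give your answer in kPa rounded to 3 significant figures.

q_ult ≈ 419 kPa

Overburden at base level: q = 20.5 × 1.22 = 25.01 kPa.
Cohesion term c·N_c·s_c = 59 × 5.14 × 1.3 = 394.24 kPa; surcharge term q·N_q = 25.01 × 1 = 25.01 kPa.
q_ult = 394.24 + 25.01 = 419.25 kPa.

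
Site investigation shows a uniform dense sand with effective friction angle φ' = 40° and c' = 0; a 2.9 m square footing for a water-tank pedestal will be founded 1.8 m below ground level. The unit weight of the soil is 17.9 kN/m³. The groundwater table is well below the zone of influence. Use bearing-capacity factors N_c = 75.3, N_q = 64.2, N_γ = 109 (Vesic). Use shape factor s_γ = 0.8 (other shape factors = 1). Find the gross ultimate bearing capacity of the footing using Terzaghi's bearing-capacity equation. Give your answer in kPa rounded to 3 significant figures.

q_ult ≈ 4330 kPa

Effective surcharge at the founding depth q = γ·D_f = 17.9 × 1.8 = 32.22 kPa.
q_ult = q·N_q + 0.5·γ·B·N_γ·s_γ
     = 32.22 × 64.2 + 0.5 × 17.9 × 2.9 × 109 × 0.8
     = 2068.5 + 2263.3 = 4331.8 kPa.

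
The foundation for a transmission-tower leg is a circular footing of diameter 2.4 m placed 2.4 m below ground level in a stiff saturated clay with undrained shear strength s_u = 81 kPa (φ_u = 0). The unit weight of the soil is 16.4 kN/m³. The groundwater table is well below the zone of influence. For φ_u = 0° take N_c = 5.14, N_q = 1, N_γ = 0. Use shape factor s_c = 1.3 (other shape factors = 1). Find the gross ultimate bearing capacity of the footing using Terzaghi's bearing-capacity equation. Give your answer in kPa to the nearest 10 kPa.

q_ult ≈ 580 kPa

q = γ·D_f = 16.4 × 2.4 = 39.36 kPa.
c·N_c·s_c = 81 × 5.14 × 1.3 = 541.24 kPa
q·N_q = 39.36 × 1 = 39.36 kPa
q_ult = 541.24 + 39.36 = 580.6 kPa.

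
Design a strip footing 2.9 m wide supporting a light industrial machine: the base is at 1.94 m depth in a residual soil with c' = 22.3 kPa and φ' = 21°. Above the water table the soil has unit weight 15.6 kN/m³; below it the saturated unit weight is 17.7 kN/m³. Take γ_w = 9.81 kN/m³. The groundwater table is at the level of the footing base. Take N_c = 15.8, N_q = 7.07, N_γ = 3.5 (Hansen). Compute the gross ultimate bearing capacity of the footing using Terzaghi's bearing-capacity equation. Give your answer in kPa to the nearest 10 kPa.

Overburden at base level: q = 15.6 × 1.94 = 30.264 kPa.
Below the base the soil is submerged, so the ½γBN_γ term uses γ' = 17.7 − 9.81 = 7.89 kN/m³.
Cohesion term c·N_c = 22.3 × 15.8 = 352.34 kPa; surcharge term q·N_q = 30.264 × 7.07 = 213.97 kPa; self-weight term 0.5·γ·B·N_γ = 0.5 × 7.89 × 2.9 × 3.5 = 40.042 kPa.
q_ult = 352.34 + 213.97 + 40.042 = 606.35 kPa.

q_ult ≈ 610 kPa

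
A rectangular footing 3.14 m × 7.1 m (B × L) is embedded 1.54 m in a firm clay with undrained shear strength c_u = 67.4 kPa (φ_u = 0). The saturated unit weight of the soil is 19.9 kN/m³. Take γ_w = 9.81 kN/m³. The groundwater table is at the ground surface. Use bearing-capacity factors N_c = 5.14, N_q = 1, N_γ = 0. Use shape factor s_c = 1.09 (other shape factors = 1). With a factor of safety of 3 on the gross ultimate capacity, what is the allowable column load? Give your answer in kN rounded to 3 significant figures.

P_all ≈ 2920 kN

Water table at ground surface, so effective unit weight γ' = 19.9 − 9.81 = 10.09 kN/m³ is used throughout; overburden q = 10.09 × 1.54 = 15.539 kPa.
Cohesion term c·N_c·s_c = 67.4 × 5.14 × 1.09 = 377.62 kPa; surcharge term q·N_q = 15.539 × 1 = 15.539 kPa.
q_ult = 377.62 + 15.539 = 393.15 kPa.
Gross allowable pressure q_all = 393.15 / 3 = 131.05 kPa.
Footing area = 22.294 m², so allowable column load = 131.05 × 22.294 = 2921.7 kN.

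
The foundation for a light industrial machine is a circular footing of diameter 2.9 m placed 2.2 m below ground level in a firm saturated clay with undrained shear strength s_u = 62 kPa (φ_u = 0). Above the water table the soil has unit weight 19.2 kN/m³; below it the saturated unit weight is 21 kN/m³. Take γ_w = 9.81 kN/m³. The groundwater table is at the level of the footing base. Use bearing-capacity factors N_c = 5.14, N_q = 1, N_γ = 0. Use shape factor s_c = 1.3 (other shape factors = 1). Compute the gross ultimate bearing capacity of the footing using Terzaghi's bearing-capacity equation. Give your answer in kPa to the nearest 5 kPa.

q_ult ≈ 455 kPa

q = γ·D_f = 19.2 × 2.2 = 42.24 kPa.
c·N_c·s_c = 62 × 5.14 × 1.3 = 414.28 kPa
q·N_q = 42.24 × 1 = 42.24 kPa
q_ult = 414.28 + 42.24 = 456.52 kPa.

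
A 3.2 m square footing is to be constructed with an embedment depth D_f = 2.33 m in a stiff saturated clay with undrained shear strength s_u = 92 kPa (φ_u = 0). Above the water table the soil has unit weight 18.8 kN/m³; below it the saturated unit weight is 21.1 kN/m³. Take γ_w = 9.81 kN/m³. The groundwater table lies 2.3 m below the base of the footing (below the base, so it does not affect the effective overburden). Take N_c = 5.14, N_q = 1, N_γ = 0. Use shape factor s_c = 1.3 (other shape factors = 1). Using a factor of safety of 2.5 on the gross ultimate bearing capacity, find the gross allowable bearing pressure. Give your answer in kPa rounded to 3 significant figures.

Effective surcharge at the founding depth q = γ·D_f = 18.8 × 2.33 = 43.804 kPa.
q_ult = c·N_c·s_c + q·N_q
     = 92 × 5.14 × 1.3 + 43.804 × 1
     = 614.74 + 43.804 = 658.55 kPa.
q_all = 658.55 / 2.5 = 263.42 kPa.

q_all ≈ 263 kPa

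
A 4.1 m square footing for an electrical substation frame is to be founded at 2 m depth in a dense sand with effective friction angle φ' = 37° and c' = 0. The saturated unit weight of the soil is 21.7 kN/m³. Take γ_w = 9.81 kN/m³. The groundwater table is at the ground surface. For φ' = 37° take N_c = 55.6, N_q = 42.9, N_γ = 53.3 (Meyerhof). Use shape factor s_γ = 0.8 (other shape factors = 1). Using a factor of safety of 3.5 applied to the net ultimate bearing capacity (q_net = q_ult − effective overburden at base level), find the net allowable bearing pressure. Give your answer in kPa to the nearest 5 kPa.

With the water table at the surface the whole profile is submerged: γ' = 21.7 − 9.81 = 11.89 kN/m³, so q = γ'·D_f = 23.78 kPa; the same γ' applies in the ½γBN_γ term.
q_ult = q·N_q + 0.5·γ·B·N_γ·s_γ
     = 23.78 × 42.9 + 0.5 × 11.89 × 4.1 × 53.3 × 0.8
     = 1020.2 + 1039.3 = 2059.5 kPa.
Net ultimate: q_net = 2059.5 − 23.78 = 2035.7 kPa.
q_all(net) = 2035.7 / 3.5 = 581.63 kPa.

q_all(net) ≈ 580 kPa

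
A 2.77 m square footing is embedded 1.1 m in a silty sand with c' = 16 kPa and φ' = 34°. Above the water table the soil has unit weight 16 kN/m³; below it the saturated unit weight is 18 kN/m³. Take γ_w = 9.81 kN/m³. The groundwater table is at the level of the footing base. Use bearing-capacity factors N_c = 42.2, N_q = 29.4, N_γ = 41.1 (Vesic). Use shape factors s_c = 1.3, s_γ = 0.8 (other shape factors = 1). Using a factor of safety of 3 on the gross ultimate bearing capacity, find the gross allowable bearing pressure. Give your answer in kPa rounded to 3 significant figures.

q_all ≈ 589 kPa

Overburden at base level: q = 16 × 1.1 = 17.6 kPa.
Below the base the soil is submerged, so the ½γBN_γ term uses γ' = 18 − 9.81 = 8.19 kN/m³.
Cohesion term c·N_c·s_c = 16 × 42.2 × 1.3 = 877.76 kPa; surcharge term q·N_q = 17.6 × 29.4 = 517.44 kPa; self-weight term 0.5·γ·B·N_γ·s_γ = 0.5 × 8.19 × 2.77 × 41.1 × 0.8 = 372.96 kPa.
q_ult = 877.76 + 517.44 + 372.96 = 1768.2 kPa.
q_all = 1768.2 / 3 = 589.39 kPa.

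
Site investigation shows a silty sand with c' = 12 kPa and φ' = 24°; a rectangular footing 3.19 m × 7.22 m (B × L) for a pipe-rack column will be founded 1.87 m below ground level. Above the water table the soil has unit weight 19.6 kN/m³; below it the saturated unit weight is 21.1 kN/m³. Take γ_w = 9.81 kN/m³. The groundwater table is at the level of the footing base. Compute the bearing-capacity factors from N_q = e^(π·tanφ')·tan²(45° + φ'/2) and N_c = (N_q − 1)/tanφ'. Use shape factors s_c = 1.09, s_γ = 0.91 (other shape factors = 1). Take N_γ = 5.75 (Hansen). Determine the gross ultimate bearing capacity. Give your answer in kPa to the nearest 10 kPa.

tan24° = 0.4452, so N_q = e^(π×0.4452)·tan²(57°) = 4.05 × 2.371 = 9.6.
N_c = (9.6 − 1)/tan24° = 19.32.
Overburden at base level: q = 19.6 × 1.87 = 36.652 kPa.
Below the base the soil is submerged, so the ½γBN_γ term uses γ' = 21.1 − 9.81 = 11.29 kN/m³.
Cohesion term c·N_c·s_c = 12 × 19.324 × 1.09 = 252.75 kPa; surcharge term q·N_q = 36.652 × 9.6034 = 351.98 kPa; self-weight term 0.5·γ·B·N_γ·s_γ = 0.5 × 11.29 × 3.19 × 5.75 × 0.91 = 94.225 kPa.
q_ult = 252.75 + 351.98 + 94.225 = 698.96 kPa.

q_ult ≈ 700 kPa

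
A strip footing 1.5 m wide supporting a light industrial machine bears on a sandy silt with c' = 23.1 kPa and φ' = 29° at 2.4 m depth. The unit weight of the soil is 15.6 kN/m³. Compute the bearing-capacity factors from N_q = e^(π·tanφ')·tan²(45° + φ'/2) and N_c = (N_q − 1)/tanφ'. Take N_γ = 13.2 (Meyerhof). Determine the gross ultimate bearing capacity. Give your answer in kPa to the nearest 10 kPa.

q_ult ≈ 1410 kPa

tan29° = 0.5543, so N_q = e^(π×0.5543)·tan²(59.5°) = 5.705 × 2.882 = 16.44.
N_c = (16.44 − 1)/tan29° = 27.86.
q = γ·D_f = 15.6 × 2.4 = 37.44 kPa.
c·N_c = 23.1 × 27.86 = 643.58 kPa
q·N_q = 37.44 × 16.443 = 615.64 kPa
0.5·γ·B·N_γ = 0.5 × 15.6 × 1.5 × 13.2 = 154.44 kPa
q_ult = 643.58 + 615.64 + 154.44 = 1413.7 kPa.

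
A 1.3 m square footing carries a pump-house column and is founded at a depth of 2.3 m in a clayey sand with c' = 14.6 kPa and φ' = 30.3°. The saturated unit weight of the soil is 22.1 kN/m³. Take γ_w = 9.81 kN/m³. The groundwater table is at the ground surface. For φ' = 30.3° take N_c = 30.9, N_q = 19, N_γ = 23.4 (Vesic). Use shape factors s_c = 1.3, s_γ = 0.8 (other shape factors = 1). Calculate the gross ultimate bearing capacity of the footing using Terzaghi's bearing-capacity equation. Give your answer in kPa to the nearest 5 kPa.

With the water table at the surface the whole profile is submerged: γ' = 22.1 − 9.81 = 12.29 kN/m³, so q = γ'·D_f = 28.267 kPa; the same γ' applies in the ½γBN_γ term.
q_ult = c·N_c·s_c + q·N_q + 0.5·γ·B·N_γ·s_γ
     = 14.6 × 30.9 × 1.3 + 28.267 × 19 + 0.5 × 12.29 × 1.3 × 23.4 × 0.8
     = 586.48 + 537.07 + 149.54 = 1273.1 kPa.

q_ult ≈ 1275 kPa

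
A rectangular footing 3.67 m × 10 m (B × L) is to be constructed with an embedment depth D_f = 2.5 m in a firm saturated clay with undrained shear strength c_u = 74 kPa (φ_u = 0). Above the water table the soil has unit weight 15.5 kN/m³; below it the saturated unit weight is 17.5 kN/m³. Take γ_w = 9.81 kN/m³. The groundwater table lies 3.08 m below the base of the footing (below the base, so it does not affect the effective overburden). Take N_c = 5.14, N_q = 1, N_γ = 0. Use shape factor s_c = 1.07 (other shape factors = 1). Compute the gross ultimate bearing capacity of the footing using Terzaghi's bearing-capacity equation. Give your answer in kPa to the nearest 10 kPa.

Effective surcharge at the founding depth q = γ·D_f = 15.5 × 2.5 = 38.75 kPa.
q_ult = c·N_c·s_c + q·N_q
     = 74 × 5.14 × 1.07 + 38.75 × 1
     = 406.99 + 38.75 = 445.74 kPa.

q_ult ≈ 450 kPa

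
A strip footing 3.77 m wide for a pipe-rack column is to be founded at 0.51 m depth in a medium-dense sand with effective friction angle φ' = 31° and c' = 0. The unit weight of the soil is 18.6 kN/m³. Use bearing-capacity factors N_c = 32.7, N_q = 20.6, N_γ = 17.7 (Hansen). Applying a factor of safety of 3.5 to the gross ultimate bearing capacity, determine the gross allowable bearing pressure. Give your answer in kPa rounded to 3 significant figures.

q_all ≈ 233 kPa

q = γ·D_f = 18.6 × 0.51 = 9.486 kPa.
q·N_q = 9.486 × 20.6 = 195.41 kPa
0.5·γ·B·N_γ = 0.5 × 18.6 × 3.77 × 17.7 = 620.58 kPa
q_ult = 195.41 + 620.58 = 815.99 kPa.
q_all = q_ult / FS = 815.99 / 3.5 = 233.14 kPa.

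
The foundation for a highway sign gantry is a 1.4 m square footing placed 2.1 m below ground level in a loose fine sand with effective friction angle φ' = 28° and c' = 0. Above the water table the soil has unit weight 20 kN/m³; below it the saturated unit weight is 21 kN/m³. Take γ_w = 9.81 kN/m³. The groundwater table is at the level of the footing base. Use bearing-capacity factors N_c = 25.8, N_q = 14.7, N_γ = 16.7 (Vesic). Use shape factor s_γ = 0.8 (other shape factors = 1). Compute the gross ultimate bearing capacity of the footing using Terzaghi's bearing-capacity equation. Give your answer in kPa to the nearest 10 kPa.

q_ult ≈ 720 kPa

Effective surcharge at the founding depth q = γ·D_f = 20 × 2.1 = 42 kPa.
The water table coincides with the base, so in the self-weight term γ → γ' = 11.19 kN/m³.
q_ult = q·N_q + 0.5·γ·B·N_γ·s_γ
     = 42 × 14.7 + 0.5 × 11.19 × 1.4 × 16.7 × 0.8
     = 617.4 + 104.65 = 722.05 kPa.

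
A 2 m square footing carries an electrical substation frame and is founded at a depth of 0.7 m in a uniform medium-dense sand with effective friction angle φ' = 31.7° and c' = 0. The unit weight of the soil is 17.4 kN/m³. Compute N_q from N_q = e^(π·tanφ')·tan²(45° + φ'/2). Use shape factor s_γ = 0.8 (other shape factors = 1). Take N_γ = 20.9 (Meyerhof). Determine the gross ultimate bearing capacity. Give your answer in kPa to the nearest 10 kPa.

tan31.7° = 0.6176, so N_q = e^(π×0.6176)·tan²(60.85°) = 6.961 × 3.215 = 22.38.
q = γ·D_f = 17.4 × 0.7 = 12.18 kPa.
q·N_q = 12.18 × 22.377 = 272.55 kPa
0.5·γ·B·N_γ·s_γ = 0.5 × 17.4 × 2 × 20.9 × 0.8 = 290.93 kPa
q_ult = 272.55 + 290.93 = 563.48 kPa.

q_ult ≈ 560 kPa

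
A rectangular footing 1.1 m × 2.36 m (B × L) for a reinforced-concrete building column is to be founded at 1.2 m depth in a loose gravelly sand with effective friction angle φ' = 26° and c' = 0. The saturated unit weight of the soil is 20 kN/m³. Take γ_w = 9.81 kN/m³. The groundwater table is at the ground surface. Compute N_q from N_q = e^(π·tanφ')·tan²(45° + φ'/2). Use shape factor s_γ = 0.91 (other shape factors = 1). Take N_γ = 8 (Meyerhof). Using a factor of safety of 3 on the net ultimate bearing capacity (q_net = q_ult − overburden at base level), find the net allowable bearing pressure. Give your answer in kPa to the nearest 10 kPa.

q_all(net) ≈ 60 kPa

N_q = e^(π·tan26°)·tan²(58°) = 11.85.
γ' = 20 − 9.81 = 10.19 kN/m³ (submerged throughout). q = 10.19 × 1.2 = 12.228 kPa; the same γ' applies in the ½γBN_γ term.
q·N_q = 12.228 × 11.854 = 144.95 kPa
0.5·γ·B·N_γ·s_γ = 0.5 × 10.19 × 1.1 × 8 × 0.91 = 40.801 kPa
q_ult = 144.95 + 40.801 = 185.75 kPa.
q_net = 185.75 − 12.228 = 173.53 kPa.
q_all(net) = 173.53 / 3 = 57.842 kPa.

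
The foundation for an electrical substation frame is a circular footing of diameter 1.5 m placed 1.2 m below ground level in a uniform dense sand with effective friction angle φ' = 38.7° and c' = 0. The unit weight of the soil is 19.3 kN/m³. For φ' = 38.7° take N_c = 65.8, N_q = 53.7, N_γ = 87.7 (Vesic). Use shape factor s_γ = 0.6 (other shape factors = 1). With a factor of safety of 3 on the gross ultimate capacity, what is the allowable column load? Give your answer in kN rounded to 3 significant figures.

Effective surcharge at the founding depth q = γ·D_f = 19.3 × 1.2 = 23.16 kPa.
q_ult = q·N_q + 0.5·γ·B·N_γ·s_γ
     = 23.16 × 53.7 + 0.5 × 19.3 × 1.5 × 87.7 × 0.6
     = 1243.7 + 761.67 = 2005.4 kPa.
Gross allowable pressure q_all = 2005.4 / 3 = 668.46 kPa.
Footing area = 1.7671 m², so allowable column load = 668.46 × 1.7671 = 1181.2 kN.

P_all ≈ 1180 kN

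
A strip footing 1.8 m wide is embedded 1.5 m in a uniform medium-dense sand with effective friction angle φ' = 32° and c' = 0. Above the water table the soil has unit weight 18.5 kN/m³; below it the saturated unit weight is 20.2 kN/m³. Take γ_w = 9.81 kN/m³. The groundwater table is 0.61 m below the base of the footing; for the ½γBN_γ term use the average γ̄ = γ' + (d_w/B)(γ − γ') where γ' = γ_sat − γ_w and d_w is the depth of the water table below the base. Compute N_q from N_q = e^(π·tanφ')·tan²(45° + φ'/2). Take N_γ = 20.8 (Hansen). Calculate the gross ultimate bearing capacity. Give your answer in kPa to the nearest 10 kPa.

q_ult ≈ 890 kPa

tan32° = 0.6249, so N_q = e^(π×0.6249)·tan²(61°) = 7.121 × 3.255 = 23.18.
Overburden at base level: q = 18.5 × 1.5 = 27.75 kPa.
The water table is 0.61 m below the base (< B = 1.8 m), so the ½γBN_γ term uses γ̄ = γ' + (d_w/B)(γ − γ') = 10.39 + (0.61/1.8)(18.5 − 10.39) = 13.138 kN/m³.
Surcharge term q·N_q = 27.75 × 23.177 = 643.16 kPa; self-weight term 0.5·γ·B·N_γ = 0.5 × 13.138 × 1.8 × 20.8 = 245.95 kPa.
q_ult = 643.16 + 245.95 = 889.11 kPa.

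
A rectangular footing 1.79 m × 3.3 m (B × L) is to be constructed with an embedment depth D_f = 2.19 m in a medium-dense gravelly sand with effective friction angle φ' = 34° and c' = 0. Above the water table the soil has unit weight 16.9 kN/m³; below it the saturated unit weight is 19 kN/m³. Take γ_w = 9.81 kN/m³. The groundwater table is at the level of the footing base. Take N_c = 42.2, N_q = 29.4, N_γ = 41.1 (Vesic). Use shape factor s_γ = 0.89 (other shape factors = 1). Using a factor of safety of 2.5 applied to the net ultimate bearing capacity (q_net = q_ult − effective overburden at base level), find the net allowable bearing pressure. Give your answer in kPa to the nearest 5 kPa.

Overburden at base level: q = 16.9 × 2.19 = 37.011 kPa.
Below the base the soil is submerged, so the ½γBN_γ term uses γ' = 19 − 9.81 = 9.19 kN/m³.
Surcharge term q·N_q = 37.011 × 29.4 = 1088.1 kPa; self-weight term 0.5·γ·B·N_γ·s_γ = 0.5 × 9.19 × 1.79 × 41.1 × 0.89 = 300.86 kPa.
q_ult = 1088.1 + 300.86 = 1389 kPa.
Net ultimate: q_net = 1389 − 37.011 = 1352 kPa.
q_all(net) = 1352 / 2.5 = 540.79 kPa.

q_all(net) ≈ 540 kPa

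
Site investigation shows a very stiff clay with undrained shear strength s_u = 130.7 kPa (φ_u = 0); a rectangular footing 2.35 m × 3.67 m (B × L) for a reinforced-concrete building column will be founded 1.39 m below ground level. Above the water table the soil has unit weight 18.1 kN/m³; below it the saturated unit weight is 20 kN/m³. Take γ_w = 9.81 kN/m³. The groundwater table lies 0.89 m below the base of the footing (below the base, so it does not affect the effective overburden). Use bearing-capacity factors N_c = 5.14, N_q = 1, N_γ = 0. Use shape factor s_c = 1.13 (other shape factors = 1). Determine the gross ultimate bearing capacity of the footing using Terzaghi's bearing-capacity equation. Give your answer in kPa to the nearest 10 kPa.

Effective surcharge at the founding depth q = γ·D_f = 18.1 × 1.39 = 25.159 kPa.
q_ult = c·N_c·s_c + q·N_q
     = 130.7 × 5.14 × 1.13 + 25.159 × 1
     = 759.13 + 25.159 = 784.29 kPa.

q_ult ≈ 780 kPa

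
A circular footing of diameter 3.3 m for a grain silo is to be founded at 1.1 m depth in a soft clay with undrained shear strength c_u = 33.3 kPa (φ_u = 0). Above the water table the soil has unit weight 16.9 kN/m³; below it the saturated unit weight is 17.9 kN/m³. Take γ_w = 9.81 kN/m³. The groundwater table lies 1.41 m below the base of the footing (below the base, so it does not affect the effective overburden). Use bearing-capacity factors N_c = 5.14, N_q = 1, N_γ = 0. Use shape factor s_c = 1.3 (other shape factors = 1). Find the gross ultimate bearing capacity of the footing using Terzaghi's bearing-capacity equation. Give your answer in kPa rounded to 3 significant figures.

Effective surcharge at the founding depth q = γ·D_f = 16.9 × 1.1 = 18.59 kPa.
q_ult = c·N_c·s_c + q·N_q
     = 33.3 × 5.14 × 1.3 + 18.59 × 1
     = 222.51 + 18.59 = 241.1 kPa.

q_ult ≈ 241 kPa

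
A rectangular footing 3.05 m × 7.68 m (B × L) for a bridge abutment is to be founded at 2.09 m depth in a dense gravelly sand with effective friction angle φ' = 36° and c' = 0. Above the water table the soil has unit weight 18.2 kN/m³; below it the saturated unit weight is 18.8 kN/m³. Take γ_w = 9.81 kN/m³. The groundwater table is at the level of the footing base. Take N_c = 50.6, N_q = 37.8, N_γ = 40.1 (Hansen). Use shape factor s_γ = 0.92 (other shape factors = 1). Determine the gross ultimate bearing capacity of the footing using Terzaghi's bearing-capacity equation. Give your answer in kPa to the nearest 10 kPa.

q_ult ≈ 1940 kPa

Effective surcharge at the founding depth q = γ·D_f = 18.2 × 2.09 = 38.038 kPa.
The water table coincides with the base, so in the self-weight term γ → γ' = 8.99 kN/m³.
q_ult = q·N_q + 0.5·γ·B·N_γ·s_γ
     = 38.038 × 37.8 + 0.5 × 8.99 × 3.05 × 40.1 × 0.92
     = 1437.8 + 505.78 = 1943.6 kPa.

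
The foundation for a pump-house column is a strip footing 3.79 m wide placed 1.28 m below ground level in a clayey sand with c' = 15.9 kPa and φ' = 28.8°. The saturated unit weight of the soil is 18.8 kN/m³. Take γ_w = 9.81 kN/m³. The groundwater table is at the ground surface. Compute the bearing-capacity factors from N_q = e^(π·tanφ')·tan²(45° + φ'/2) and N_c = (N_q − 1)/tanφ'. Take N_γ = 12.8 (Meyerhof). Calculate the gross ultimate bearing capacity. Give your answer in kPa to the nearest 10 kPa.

q_ult ≈ 840 kPa

tan28.8° = 0.5498, so N_q = e^(π×0.5498)·tan²(59.4°) = 5.624 × 2.859 = 16.08.
N_c = (16.08 − 1)/tan28.8° = 27.43.
With the water table at the surface the whole profile is submerged: γ' = 18.8 − 9.81 = 8.99 kN/m³, so q = γ'·D_f = 11.507 kPa; the same γ' applies in the ½γBN_γ term.
q_ult = c·N_c + q·N_q + 0.5·γ·B·N_γ
     = 15.9 × 27.432 + 11.507 × 16.081 + 0.5 × 8.99 × 3.79 × 12.8
     = 436.17 + 185.05 + 218.06 = 839.28 kPa.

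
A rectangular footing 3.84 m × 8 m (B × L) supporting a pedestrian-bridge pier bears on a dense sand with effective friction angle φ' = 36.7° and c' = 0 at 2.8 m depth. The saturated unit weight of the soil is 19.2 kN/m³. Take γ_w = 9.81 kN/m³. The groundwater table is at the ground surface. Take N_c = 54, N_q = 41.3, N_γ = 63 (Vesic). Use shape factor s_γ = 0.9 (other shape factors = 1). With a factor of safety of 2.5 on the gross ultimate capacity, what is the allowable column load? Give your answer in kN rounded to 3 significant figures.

Water table at ground surface, so effective unit weight γ' = 19.2 − 9.81 = 9.39 kN/m³ is used throughout; overburden q = 9.39 × 2.8 = 26.292 kPa; the same γ' applies in the ½γBN_γ term.
Surcharge term q·N_q = 26.292 × 41.3 = 1085.9 kPa; self-weight term 0.5·γ·B·N_γ·s_γ = 0.5 × 9.39 × 3.84 × 63 × 0.9 = 1022.2 kPa.
q_ult = 1085.9 + 1022.2 = 2108.1 kPa.
Gross allowable pressure q_all = 2108.1 / 2.5 = 843.24 kPa.
Footing area = 30.72 m², so allowable column load = 843.24 × 30.72 = 25904 kN.

P_all ≈ 25900 kN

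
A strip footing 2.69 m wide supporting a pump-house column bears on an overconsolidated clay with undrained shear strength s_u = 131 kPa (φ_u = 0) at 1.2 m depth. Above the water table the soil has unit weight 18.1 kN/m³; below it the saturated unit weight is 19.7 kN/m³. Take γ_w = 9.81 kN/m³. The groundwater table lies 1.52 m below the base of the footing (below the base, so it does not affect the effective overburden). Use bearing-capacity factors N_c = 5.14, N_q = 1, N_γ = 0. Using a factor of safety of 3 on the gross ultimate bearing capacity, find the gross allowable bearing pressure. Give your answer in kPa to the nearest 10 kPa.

q_all ≈ 230 kPa

q = γ·D_f = 18.1 × 1.2 = 21.72 kPa.
c·N_c = 131 × 5.14 = 673.34 kPa
q·N_q = 21.72 × 1 = 21.72 kPa
q_ult = 673.34 + 21.72 = 695.06 kPa.
q_all = 695.06 / 3 = 231.69 kPa.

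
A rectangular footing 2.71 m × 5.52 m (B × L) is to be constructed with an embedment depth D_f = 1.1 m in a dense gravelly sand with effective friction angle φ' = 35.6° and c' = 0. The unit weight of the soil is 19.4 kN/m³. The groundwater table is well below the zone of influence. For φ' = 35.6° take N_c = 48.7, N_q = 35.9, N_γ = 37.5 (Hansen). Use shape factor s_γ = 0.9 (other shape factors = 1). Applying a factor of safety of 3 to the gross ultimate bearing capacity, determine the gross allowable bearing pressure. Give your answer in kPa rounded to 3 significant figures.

q_all ≈ 551 kPa

Overburden at base level: q = 19.4 × 1.1 = 21.34 kPa.
Surcharge term q·N_q = 21.34 × 35.9 = 766.11 kPa; self-weight term 0.5·γ·B·N_γ·s_γ = 0.5 × 19.4 × 2.71 × 37.5 × 0.9 = 887.19 kPa.
q_ult = 766.11 + 887.19 = 1653.3 kPa.
q_all = q_ult / FS = 1653.3 / 3 = 551.1 kPa.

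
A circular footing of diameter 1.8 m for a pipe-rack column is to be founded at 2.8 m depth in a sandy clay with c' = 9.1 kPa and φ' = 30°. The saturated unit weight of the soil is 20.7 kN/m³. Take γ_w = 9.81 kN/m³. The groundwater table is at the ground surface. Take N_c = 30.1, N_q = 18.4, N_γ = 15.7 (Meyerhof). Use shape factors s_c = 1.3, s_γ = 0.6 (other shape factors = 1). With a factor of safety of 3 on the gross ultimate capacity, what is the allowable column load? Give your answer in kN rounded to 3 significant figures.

P_all ≈ 856 kN

With the water table at the surface the whole profile is submerged: γ' = 20.7 − 9.81 = 10.89 kN/m³, so q = γ'·D_f = 30.492 kPa; the same γ' applies in the ½γBN_γ term.
q_ult = c·N_c·s_c + q·N_q + 0.5·γ·B·N_γ·s_γ
     = 9.1 × 30.1 × 1.3 + 30.492 × 18.4 + 0.5 × 10.89 × 1.8 × 15.7 × 0.6
     = 356.08 + 561.05 + 92.325 = 1009.5 kPa.
Gross allowable pressure q_all = 1009.5 / 3 = 336.49 kPa.
Footing area = 2.5447 m², so allowable column load = 336.49 × 2.5447 = 856.26 kN.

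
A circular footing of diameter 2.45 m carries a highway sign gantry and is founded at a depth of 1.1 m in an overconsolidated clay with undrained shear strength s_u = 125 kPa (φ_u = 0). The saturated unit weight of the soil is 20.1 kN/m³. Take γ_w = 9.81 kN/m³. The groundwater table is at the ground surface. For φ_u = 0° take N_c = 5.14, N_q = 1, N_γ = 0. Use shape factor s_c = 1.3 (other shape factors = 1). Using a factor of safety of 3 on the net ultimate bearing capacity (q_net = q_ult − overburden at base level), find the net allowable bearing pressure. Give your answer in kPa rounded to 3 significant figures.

Water table at ground surface, so effective unit weight γ' = 20.1 − 9.81 = 10.29 kN/m³ is used throughout; overburden q = 10.29 × 1.1 = 11.319 kPa.
Cohesion term c·N_c·s_c = 125 × 5.14 × 1.3 = 835.25 kPa; surcharge term q·N_q = 11.319 × 1 = 11.319 kPa.
q_ult = 835.25 + 11.319 = 846.57 kPa.
q_net = 846.57 − 11.319 = 835.25 kPa.
q_all(net) = 835.25 / 3 = 278.42 kPa.

q_all(net) ≈ 278 kPa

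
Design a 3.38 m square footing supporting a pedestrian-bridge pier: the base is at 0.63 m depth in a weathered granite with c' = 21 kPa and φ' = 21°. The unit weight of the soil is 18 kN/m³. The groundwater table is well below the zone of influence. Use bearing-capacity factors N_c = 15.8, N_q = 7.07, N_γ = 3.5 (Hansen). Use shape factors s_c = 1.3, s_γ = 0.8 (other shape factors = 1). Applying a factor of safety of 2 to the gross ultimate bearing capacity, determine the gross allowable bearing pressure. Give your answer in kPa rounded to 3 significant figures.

q_all ≈ 298 kPa

q = γ·D_f = 18 × 0.63 = 11.34 kPa.
c·N_c·s_c = 21 × 15.8 × 1.3 = 431.34 kPa
q·N_q = 11.34 × 7.07 = 80.174 kPa
0.5·γ·B·N_γ·s_γ = 0.5 × 18 × 3.38 × 3.5 × 0.8 = 85.176 kPa
q_ult = 431.34 + 80.174 + 85.176 = 596.69 kPa.
q_all = q_ult / FS = 596.69 / 2 = 298.34 kPa.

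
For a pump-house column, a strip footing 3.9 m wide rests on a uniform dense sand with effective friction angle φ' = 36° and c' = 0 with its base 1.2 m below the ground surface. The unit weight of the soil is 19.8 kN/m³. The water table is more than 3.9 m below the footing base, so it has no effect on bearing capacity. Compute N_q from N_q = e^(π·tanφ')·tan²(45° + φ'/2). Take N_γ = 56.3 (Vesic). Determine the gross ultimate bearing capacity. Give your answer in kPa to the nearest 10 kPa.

tan36° = 0.7265, so N_q = e^(π×0.7265)·tan²(63°) = 9.801 × 3.852 = 37.75.
Overburden at base level: q = 19.8 × 1.2 = 23.76 kPa.
Surcharge term q·N_q = 23.76 × 37.752 = 897 kPa; self-weight term 0.5·γ·B·N_γ = 0.5 × 19.8 × 3.9 × 56.3 = 2173.7 kPa.
q_ult = 897 + 2173.7 = 3070.7 kPa.

q_ult ≈ 3070 kPa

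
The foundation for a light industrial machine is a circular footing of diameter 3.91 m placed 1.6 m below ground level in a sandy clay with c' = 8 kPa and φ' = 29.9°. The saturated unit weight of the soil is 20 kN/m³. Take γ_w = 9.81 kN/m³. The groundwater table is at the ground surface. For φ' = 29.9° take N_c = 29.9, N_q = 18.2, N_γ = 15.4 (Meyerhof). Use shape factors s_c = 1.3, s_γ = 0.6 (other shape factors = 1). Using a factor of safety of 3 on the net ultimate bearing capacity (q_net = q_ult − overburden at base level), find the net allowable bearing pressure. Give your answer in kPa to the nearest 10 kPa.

Water table at ground surface, so effective unit weight γ' = 20 − 9.81 = 10.19 kN/m³ is used throughout; overburden q = 10.19 × 1.6 = 16.304 kPa; the same γ' applies in the ½γBN_γ term.
Cohesion term c·N_c·s_c = 8 × 29.9 × 1.3 = 310.96 kPa; surcharge term q·N_q = 16.304 × 18.2 = 296.73 kPa; self-weight term 0.5·γ·B·N_γ·s_γ = 0.5 × 10.19 × 3.91 × 15.4 × 0.6 = 184.07 kPa.
q_ult = 310.96 + 296.73 + 184.07 = 791.77 kPa.
q_net = 791.77 − 16.304 = 775.46 kPa.
q_all(net) = 775.46 / 3 = 258.49 kPa.

q_all(net) ≈ 260 kPa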